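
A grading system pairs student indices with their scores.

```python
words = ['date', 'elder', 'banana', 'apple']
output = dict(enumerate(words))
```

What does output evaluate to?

Step 1: enumerate pairs indices with words:
  0 -> 'date'
  1 -> 'elder'
  2 -> 'banana'
  3 -> 'apple'
Therefore output = {0: 'date', 1: 'elder', 2: 'banana', 3: 'apple'}.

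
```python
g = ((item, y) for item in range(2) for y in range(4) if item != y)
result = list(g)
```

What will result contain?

Step 1: Nested generator over range(2) x range(4) where item != y:
  (0, 0): excluded (item == y)
  (0, 1): included
  (0, 2): included
  (0, 3): included
  (1, 0): included
  (1, 1): excluded (item == y)
  (1, 2): included
  (1, 3): included
Therefore result = [(0, 1), (0, 2), (0, 3), (1, 0), (1, 2), (1, 3)].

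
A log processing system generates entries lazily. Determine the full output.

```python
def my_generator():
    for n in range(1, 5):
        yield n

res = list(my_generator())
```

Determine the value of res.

Step 1: The generator yields each value from range(1, 5).
Step 2: list() consumes all yields: [1, 2, 3, 4].
Therefore res = [1, 2, 3, 4].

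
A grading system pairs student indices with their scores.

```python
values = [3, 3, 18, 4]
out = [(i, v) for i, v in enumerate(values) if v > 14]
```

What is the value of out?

Step 1: Filter enumerate([3, 3, 18, 4]) keeping v > 14:
  (0, 3): 3 <= 14, excluded
  (1, 3): 3 <= 14, excluded
  (2, 18): 18 > 14, included
  (3, 4): 4 <= 14, excluded
Therefore out = [(2, 18)].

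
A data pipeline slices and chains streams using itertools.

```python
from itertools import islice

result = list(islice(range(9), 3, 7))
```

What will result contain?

Step 1: islice(range(9), 3, 7) takes elements at indices [3, 7).
Step 2: Elements: [3, 4, 5, 6].
Therefore result = [3, 4, 5, 6].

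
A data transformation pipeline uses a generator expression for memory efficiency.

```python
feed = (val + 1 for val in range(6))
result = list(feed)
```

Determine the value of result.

Step 1: For each val in range(6), compute val+1:
  val=0: 0+1 = 1
  val=1: 1+1 = 2
  val=2: 2+1 = 3
  val=3: 3+1 = 4
  val=4: 4+1 = 5
  val=5: 5+1 = 6
Therefore result = [1, 2, 3, 4, 5, 6].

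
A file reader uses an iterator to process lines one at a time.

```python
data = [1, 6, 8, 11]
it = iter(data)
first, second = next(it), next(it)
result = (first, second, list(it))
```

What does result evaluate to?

Step 1: Create iterator over [1, 6, 8, 11].
Step 2: first = 1, second = 6.
Step 3: Remaining elements: [8, 11].
Therefore result = (1, 6, [8, 11]).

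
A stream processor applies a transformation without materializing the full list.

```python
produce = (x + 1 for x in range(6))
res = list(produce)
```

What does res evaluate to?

Step 1: For each x in range(6), compute x+1:
  x=0: 0+1 = 1
  x=1: 1+1 = 2
  x=2: 2+1 = 3
  x=3: 3+1 = 4
  x=4: 4+1 = 5
  x=5: 5+1 = 6
Therefore res = [1, 2, 3, 4, 5, 6].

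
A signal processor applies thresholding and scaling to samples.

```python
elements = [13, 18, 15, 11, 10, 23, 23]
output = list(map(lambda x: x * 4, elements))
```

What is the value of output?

Step 1: Apply lambda x: x * 4 to each element:
  13 -> 52
  18 -> 72
  15 -> 60
  11 -> 44
  10 -> 40
  23 -> 92
  23 -> 92
Therefore output = [52, 72, 60, 44, 40, 92, 92].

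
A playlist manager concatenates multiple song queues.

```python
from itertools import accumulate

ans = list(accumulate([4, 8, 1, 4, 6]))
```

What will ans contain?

Step 1: accumulate computes running sums:
  + 4 = 4
  + 8 = 12
  + 1 = 13
  + 4 = 17
  + 6 = 23
Therefore ans = [4, 12, 13, 17, 23].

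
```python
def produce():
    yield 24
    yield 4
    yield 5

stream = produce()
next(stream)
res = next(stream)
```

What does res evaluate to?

Step 1: produce() creates a generator.
Step 2: next(stream) yields 24 (consumed and discarded).
Step 3: next(stream) yields 4, assigned to res.
Therefore res = 4.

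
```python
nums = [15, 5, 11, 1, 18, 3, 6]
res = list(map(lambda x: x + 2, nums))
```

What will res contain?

Step 1: Apply lambda x: x + 2 to each element:
  15 -> 17
  5 -> 7
  11 -> 13
  1 -> 3
  18 -> 20
  3 -> 5
  6 -> 8
Therefore res = [17, 7, 13, 3, 20, 5, 8].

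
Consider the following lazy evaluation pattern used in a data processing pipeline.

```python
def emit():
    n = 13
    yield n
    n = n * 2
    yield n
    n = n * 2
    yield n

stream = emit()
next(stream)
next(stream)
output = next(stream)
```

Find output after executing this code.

Step 1: Trace through generator execution:
  Yield 1: n starts at 13, yield 13
  Yield 2: n = 13 * 2 = 26, yield 26
  Yield 3: n = 26 * 2 = 52, yield 52
Step 2: First next() gets 13, second next() gets the second value, third next() yields 52.
Therefore output = 52.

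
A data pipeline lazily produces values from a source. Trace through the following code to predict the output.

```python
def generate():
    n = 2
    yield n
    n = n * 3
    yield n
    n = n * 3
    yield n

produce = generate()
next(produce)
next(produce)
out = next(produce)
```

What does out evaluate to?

Step 1: Trace through generator execution:
  Yield 1: n starts at 2, yield 2
  Yield 2: n = 2 * 3 = 6, yield 6
  Yield 3: n = 6 * 3 = 18, yield 18
Step 2: First next() gets 2, second next() gets the second value, third next() yields 18.
Therefore out = 18.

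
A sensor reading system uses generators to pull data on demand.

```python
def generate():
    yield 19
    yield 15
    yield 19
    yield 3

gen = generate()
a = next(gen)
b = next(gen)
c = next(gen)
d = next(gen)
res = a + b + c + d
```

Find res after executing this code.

Step 1: Create generator and consume all values:
  a = next(gen) = 19
  b = next(gen) = 15
  c = next(gen) = 19
  d = next(gen) = 3
Step 2: res = 19 + 15 + 19 + 3 = 56.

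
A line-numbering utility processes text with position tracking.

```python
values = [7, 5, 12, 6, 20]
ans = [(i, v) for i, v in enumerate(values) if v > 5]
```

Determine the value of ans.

Step 1: Filter enumerate([7, 5, 12, 6, 20]) keeping v > 5:
  (0, 7): 7 > 5, included
  (1, 5): 5 <= 5, excluded
  (2, 12): 12 > 5, included
  (3, 6): 6 > 5, included
  (4, 20): 20 > 5, included
Therefore ans = [(0, 7), (2, 12), (3, 6), (4, 20)].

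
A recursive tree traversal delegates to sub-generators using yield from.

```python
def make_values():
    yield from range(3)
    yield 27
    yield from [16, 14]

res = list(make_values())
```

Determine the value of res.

Step 1: Trace yields in order:
  yield 0
  yield 1
  yield 2
  yield 27
  yield 16
  yield 14
Therefore res = [0, 1, 2, 27, 16, 14].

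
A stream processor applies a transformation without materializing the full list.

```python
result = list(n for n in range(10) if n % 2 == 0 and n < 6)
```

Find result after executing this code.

Step 1: Filter range(10) where n % 2 == 0 and n < 6:
  n=0: both conditions met, included
  n=1: excluded (1 % 2 != 0)
  n=2: both conditions met, included
  n=3: excluded (3 % 2 != 0)
  n=4: both conditions met, included
  n=5: excluded (5 % 2 != 0)
  n=6: excluded (6 >= 6)
  n=7: excluded (7 % 2 != 0, 7 >= 6)
  n=8: excluded (8 >= 6)
  n=9: excluded (9 % 2 != 0, 9 >= 6)
Therefore result = [0, 2, 4].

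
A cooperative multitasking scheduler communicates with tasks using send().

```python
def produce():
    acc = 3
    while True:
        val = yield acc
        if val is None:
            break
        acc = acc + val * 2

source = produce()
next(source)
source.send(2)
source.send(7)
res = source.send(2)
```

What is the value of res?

Step 1: next() -> yield acc=3.
Step 2: send(2) -> val=2, acc = 3 + 2*2 = 7, yield 7.
Step 3: send(7) -> val=7, acc = 7 + 7*2 = 21, yield 21.
Step 4: send(2) -> val=2, acc = 21 + 2*2 = 25, yield 25.
Therefore res = 25.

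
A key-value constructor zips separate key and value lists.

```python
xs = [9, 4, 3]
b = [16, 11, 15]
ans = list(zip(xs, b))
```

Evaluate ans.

Step 1: zip pairs elements at same index:
  Index 0: (9, 16)
  Index 1: (4, 11)
  Index 2: (3, 15)
Therefore ans = [(9, 16), (4, 11), (3, 15)].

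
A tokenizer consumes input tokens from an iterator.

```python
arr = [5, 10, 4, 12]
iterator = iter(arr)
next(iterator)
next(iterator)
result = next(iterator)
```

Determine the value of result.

Step 1: Create iterator over [5, 10, 4, 12].
Step 2: next() consumes 5.
Step 3: next() consumes 10.
Step 4: next() returns 4.
Therefore result = 4.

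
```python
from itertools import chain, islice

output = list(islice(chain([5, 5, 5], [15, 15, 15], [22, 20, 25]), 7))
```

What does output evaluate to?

Step 1: chain([5, 5, 5], [15, 15, 15], [22, 20, 25]) = [5, 5, 5, 15, 15, 15, 22, 20, 25].
Step 2: islice takes first 7 elements: [5, 5, 5, 15, 15, 15, 22].
Therefore output = [5, 5, 5, 15, 15, 15, 22].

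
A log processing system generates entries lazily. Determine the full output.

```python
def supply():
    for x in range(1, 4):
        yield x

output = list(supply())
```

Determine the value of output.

Step 1: The generator yields each value from range(1, 4).
Step 2: list() consumes all yields: [1, 2, 3].
Therefore output = [1, 2, 3].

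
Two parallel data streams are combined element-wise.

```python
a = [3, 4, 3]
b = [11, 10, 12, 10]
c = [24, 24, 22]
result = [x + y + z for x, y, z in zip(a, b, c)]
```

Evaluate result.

Step 1: zip three lists (truncates to shortest, len=3):
  3 + 11 + 24 = 38
  4 + 10 + 24 = 38
  3 + 12 + 22 = 37
Therefore result = [38, 38, 37].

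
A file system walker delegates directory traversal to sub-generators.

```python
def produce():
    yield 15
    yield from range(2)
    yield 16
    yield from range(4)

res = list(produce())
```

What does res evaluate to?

Step 1: Trace yields in order:
  yield 15
  yield 0
  yield 1
  yield 16
  yield 0
  yield 1
  yield 2
  yield 3
Therefore res = [15, 0, 1, 16, 0, 1, 2, 3].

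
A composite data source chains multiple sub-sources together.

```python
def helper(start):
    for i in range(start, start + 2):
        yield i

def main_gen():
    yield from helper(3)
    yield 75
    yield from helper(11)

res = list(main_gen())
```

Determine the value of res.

Step 1: main_gen() delegates to helper(3):
  yield 3
  yield 4
Step 2: yield 75
Step 3: Delegates to helper(11):
  yield 11
  yield 12
Therefore res = [3, 4, 75, 11, 12].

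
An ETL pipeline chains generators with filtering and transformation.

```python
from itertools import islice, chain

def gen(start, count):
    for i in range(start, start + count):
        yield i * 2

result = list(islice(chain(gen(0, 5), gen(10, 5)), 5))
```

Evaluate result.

Step 1: gen(0, 5) yields [0, 2, 4, 6, 8].
Step 2: gen(10, 5) yields [20, 22, 24, 26, 28].
Step 3: chain concatenates: [0, 2, 4, 6, 8, 20, 22, 24, 26, 28].
Step 4: islice takes first 5: [0, 2, 4, 6, 8].
Therefore result = [0, 2, 4, 6, 8].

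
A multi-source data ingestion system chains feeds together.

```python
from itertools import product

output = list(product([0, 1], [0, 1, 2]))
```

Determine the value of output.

Step 1: product([0, 1], [0, 1, 2]) gives all pairs:
  (0, 0)
  (0, 1)
  (0, 2)
  (1, 0)
  (1, 1)
  (1, 2)
Therefore output = [(0, 0), (0, 1), (0, 2), (1, 0), (1, 1), (1, 2)].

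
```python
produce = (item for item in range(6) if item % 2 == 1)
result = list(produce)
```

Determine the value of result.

Step 1: Filter range(6) keeping only odd values:
  item=0: even, excluded
  item=1: odd, included
  item=2: even, excluded
  item=3: odd, included
  item=4: even, excluded
  item=5: odd, included
Therefore result = [1, 3, 5].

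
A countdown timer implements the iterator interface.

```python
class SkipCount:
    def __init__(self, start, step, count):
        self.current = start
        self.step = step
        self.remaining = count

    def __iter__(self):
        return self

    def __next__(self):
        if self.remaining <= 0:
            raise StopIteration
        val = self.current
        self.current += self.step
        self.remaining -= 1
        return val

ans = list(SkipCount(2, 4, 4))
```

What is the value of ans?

Step 1: SkipCount starts at 2, increments by 4, for 4 steps:
  Yield 2, then current += 4
  Yield 6, then current += 4
  Yield 10, then current += 4
  Yield 14, then current += 4
Therefore ans = [2, 6, 10, 14].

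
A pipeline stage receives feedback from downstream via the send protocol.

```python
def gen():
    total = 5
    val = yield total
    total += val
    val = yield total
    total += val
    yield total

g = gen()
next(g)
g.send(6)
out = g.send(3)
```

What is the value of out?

Step 1: next() -> yield total=5.
Step 2: send(6) -> val=6, total = 5+6 = 11, yield 11.
Step 3: send(3) -> val=3, total = 11+3 = 14, yield 14.
Therefore out = 14.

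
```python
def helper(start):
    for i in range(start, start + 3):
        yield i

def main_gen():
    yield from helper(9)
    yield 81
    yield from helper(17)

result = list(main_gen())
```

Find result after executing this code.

Step 1: main_gen() delegates to helper(9):
  yield 9
  yield 10
  yield 11
Step 2: yield 81
Step 3: Delegates to helper(17):
  yield 17
  yield 18
  yield 19
Therefore result = [9, 10, 11, 81, 17, 18, 19].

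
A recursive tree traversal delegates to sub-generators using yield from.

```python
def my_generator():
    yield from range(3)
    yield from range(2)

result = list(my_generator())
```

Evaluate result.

Step 1: Trace yields in order:
  yield 0
  yield 1
  yield 2
  yield 0
  yield 1
Therefore result = [0, 1, 2, 0, 1].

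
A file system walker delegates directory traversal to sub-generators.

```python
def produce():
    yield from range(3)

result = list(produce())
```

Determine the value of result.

Step 1: yield from delegates to the iterable, yielding each element.
Step 2: Collected values: [0, 1, 2].
Therefore result = [0, 1, 2].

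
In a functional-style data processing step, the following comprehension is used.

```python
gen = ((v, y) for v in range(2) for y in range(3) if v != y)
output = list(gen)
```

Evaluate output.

Step 1: Nested generator over range(2) x range(3) where v != y:
  (0, 0): excluded (v == y)
  (0, 1): included
  (0, 2): included
  (1, 0): included
  (1, 1): excluded (v == y)
  (1, 2): included
Therefore output = [(0, 1), (0, 2), (1, 0), (1, 2)].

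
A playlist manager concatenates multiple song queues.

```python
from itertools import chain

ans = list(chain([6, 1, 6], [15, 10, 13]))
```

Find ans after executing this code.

Step 1: chain() concatenates iterables: [6, 1, 6] + [15, 10, 13].
Therefore ans = [6, 1, 6, 15, 10, 13].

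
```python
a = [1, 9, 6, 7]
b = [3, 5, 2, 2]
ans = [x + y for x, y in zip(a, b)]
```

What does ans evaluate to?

Step 1: Add corresponding elements:
  1 + 3 = 4
  9 + 5 = 14
  6 + 2 = 8
  7 + 2 = 9
Therefore ans = [4, 14, 8, 9].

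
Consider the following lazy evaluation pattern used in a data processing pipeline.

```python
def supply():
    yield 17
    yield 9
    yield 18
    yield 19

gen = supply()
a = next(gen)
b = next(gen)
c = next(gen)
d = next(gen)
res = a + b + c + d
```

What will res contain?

Step 1: Create generator and consume all values:
  a = next(gen) = 17
  b = next(gen) = 9
  c = next(gen) = 18
  d = next(gen) = 19
Step 2: res = 17 + 9 + 18 + 19 = 63.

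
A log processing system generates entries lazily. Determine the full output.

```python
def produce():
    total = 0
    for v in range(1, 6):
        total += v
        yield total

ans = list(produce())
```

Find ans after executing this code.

Step 1: Generator accumulates running sum:
  v=1: total = 1, yield 1
  v=2: total = 3, yield 3
  v=3: total = 6, yield 6
  v=4: total = 10, yield 10
  v=5: total = 15, yield 15
Therefore ans = [1, 3, 6, 10, 15].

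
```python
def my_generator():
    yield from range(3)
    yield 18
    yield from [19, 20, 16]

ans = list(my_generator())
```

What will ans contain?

Step 1: Trace yields in order:
  yield 0
  yield 1
  yield 2
  yield 18
  yield 19
  yield 20
  yield 16
Therefore ans = [0, 1, 2, 18, 19, 20, 16].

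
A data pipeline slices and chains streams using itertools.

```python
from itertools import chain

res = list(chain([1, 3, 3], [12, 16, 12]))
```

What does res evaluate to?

Step 1: chain() concatenates iterables: [1, 3, 3] + [12, 16, 12].
Therefore res = [1, 3, 3, 12, 16, 12].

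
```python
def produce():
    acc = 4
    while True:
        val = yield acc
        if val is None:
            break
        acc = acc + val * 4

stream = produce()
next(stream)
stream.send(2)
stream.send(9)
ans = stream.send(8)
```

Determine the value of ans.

Step 1: next() -> yield acc=4.
Step 2: send(2) -> val=2, acc = 4 + 2*4 = 12, yield 12.
Step 3: send(9) -> val=9, acc = 12 + 9*4 = 48, yield 48.
Step 4: send(8) -> val=8, acc = 48 + 8*4 = 80, yield 80.
Therefore ans = 80.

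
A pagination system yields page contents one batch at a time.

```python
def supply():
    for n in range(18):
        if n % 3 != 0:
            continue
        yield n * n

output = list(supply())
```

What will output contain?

Step 1: Only yield n**2 when n is divisible by 3:
  n=0: 0 % 3 == 0, yield 0**2 = 0
  n=3: 3 % 3 == 0, yield 3**2 = 9
  n=6: 6 % 3 == 0, yield 6**2 = 36
  n=9: 9 % 3 == 0, yield 9**2 = 81
  n=12: 12 % 3 == 0, yield 12**2 = 144
  n=15: 15 % 3 == 0, yield 15**2 = 225
Therefore output = [0, 9, 36, 81, 144, 225].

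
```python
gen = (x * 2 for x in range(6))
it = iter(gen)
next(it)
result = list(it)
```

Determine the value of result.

Step 1: Generator produces [0, 2, 4, 6, 8, 10].
Step 2: next(it) consumes first element (0).
Step 3: list(it) collects remaining: [2, 4, 6, 8, 10].
Therefore result = [2, 4, 6, 8, 10].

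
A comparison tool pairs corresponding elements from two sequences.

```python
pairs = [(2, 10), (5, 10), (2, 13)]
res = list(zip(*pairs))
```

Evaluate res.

Step 1: zip(*pairs) transposes: unzips [(2, 10), (5, 10), (2, 13)] into separate sequences.
Step 2: First elements: (2, 5, 2), second elements: (10, 10, 13).
Therefore res = [(2, 5, 2), (10, 10, 13)].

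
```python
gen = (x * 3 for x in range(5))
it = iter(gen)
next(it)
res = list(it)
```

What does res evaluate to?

Step 1: Generator produces [0, 3, 6, 9, 12].
Step 2: next(it) consumes first element (0).
Step 3: list(it) collects remaining: [3, 6, 9, 12].
Therefore res = [3, 6, 9, 12].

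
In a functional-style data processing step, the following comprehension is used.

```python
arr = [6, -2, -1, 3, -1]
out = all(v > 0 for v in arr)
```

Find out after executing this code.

Step 1: Check v > 0 for each element in [6, -2, -1, 3, -1]:
  6 > 0: True
  -2 > 0: False
  -1 > 0: False
  3 > 0: True
  -1 > 0: False
Step 2: all() returns False.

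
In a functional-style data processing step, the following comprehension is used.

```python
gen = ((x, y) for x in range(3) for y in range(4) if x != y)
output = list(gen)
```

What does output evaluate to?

Step 1: Nested generator over range(3) x range(4) where x != y:
  (0, 0): excluded (x == y)
  (0, 1): included
  (0, 2): included
  (0, 3): included
  (1, 0): included
  (1, 1): excluded (x == y)
  (1, 2): included
  (1, 3): included
  (2, 0): included
  (2, 1): included
  (2, 2): excluded (x == y)
  (2, 3): included
Therefore output = [(0, 1), (0, 2), (0, 3), (1, 0), (1, 2), (1, 3), (2, 0), (2, 1), (2, 3)].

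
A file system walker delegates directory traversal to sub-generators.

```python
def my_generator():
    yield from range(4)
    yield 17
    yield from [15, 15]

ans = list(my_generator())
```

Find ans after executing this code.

Step 1: Trace yields in order:
  yield 0
  yield 1
  yield 2
  yield 3
  yield 17
  yield 15
  yield 15
Therefore ans = [0, 1, 2, 3, 17, 15, 15].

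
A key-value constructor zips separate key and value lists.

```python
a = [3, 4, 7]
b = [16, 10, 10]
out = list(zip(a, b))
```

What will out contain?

Step 1: zip pairs elements at same index:
  Index 0: (3, 16)
  Index 1: (4, 10)
  Index 2: (7, 10)
Therefore out = [(3, 16), (4, 10), (7, 10)].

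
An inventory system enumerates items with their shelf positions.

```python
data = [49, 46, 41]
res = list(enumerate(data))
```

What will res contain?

Step 1: enumerate pairs each element with its index:
  (0, 49)
  (1, 46)
  (2, 41)
Therefore res = [(0, 49), (1, 46), (2, 41)].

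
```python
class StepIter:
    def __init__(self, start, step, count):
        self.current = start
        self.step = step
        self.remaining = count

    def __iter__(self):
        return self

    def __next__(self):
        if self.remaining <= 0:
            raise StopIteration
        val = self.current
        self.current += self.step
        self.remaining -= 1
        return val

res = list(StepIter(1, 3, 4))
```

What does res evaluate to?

Step 1: StepIter starts at 1, increments by 3, for 4 steps:
  Yield 1, then current += 3
  Yield 4, then current += 3
  Yield 7, then current += 3
  Yield 10, then current += 3
Therefore res = [1, 4, 7, 10].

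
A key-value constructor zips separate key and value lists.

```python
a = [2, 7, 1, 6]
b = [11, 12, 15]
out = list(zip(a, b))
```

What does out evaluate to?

Step 1: zip stops at shortest (len(a)=4, len(b)=3):
  Index 0: (2, 11)
  Index 1: (7, 12)
  Index 2: (1, 15)
Step 2: Last element of a (6) has no pair, dropped.
Therefore out = [(2, 11), (7, 12), (1, 15)].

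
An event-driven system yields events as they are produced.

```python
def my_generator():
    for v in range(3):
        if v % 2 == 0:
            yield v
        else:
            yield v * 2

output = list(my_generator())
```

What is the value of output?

Step 1: For each v in range(3), yield v if even, else v*2:
  v=0 (even): yield 0
  v=1 (odd): yield 1*2 = 2
  v=2 (even): yield 2
Therefore output = [0, 2, 2].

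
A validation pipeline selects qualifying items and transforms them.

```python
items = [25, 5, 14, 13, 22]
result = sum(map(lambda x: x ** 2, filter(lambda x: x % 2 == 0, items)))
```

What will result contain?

Step 1: Filter even numbers from [25, 5, 14, 13, 22]: [14, 22]
Step 2: Square each: [196, 484]
Step 3: Sum = 680.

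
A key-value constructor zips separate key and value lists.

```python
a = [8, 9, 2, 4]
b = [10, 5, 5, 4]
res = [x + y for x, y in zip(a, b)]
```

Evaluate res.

Step 1: Add corresponding elements:
  8 + 10 = 18
  9 + 5 = 14
  2 + 5 = 7
  4 + 4 = 8
Therefore res = [18, 14, 7, 8].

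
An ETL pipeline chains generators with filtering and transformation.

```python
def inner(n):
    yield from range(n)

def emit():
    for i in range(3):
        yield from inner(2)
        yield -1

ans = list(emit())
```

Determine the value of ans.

Step 1: For each i in range(3):
  i=0: yield from inner(2) -> [0, 1], then yield -1
  i=1: yield from inner(2) -> [0, 1], then yield -1
  i=2: yield from inner(2) -> [0, 1], then yield -1
Therefore ans = [0, 1, -1, 0, 1, -1, 0, 1, -1].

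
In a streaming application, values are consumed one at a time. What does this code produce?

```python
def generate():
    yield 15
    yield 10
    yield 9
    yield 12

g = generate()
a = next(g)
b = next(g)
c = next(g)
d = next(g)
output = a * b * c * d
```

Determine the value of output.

Step 1: Create generator and consume all values:
  a = next(g) = 15
  b = next(g) = 10
  c = next(g) = 9
  d = next(g) = 12
Step 2: output = 15 * 10 * 9 * 12 = 16200.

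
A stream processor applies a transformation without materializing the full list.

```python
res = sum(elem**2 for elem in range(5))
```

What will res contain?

Step 1: Compute elem**2 for each elem in range(5):
  elem=0: 0**2 = 0
  elem=1: 1**2 = 1
  elem=2: 2**2 = 4
  elem=3: 3**2 = 9
  elem=4: 4**2 = 16
Step 2: sum = 0 + 1 + 4 + 9 + 16 = 30.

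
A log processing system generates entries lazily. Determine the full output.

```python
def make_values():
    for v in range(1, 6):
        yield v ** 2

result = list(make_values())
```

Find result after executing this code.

Step 1: For each v in range(1, 6), yield v**2:
  v=1: yield 1**2 = 1
  v=2: yield 2**2 = 4
  v=3: yield 3**2 = 9
  v=4: yield 4**2 = 16
  v=5: yield 5**2 = 25
Therefore result = [1, 4, 9, 16, 25].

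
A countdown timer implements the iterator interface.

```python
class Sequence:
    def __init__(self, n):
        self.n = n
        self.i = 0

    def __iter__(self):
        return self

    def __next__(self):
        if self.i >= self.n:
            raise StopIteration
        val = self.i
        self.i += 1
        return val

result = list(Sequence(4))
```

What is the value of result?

Step 1: Sequence(4) creates an iterator counting 0 to 3.
Step 2: list() consumes all values: [0, 1, 2, 3].
Therefore result = [0, 1, 2, 3].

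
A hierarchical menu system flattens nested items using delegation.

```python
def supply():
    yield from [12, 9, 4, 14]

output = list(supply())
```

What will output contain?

Step 1: yield from delegates to the iterable, yielding each element.
Step 2: Collected values: [12, 9, 4, 14].
Therefore output = [12, 9, 4, 14].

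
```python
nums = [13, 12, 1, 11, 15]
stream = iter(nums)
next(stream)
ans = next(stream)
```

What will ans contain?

Step 1: Create iterator over [13, 12, 1, 11, 15].
Step 2: next() consumes 13.
Step 3: next() returns 12.
Therefore ans = 12.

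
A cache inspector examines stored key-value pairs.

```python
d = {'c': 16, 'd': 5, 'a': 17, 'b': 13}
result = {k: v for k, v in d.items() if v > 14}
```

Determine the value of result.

Step 1: Filter items where value > 14:
  'c': 16 > 14: kept
  'd': 5 <= 14: removed
  'a': 17 > 14: kept
  'b': 13 <= 14: removed
Therefore result = {'c': 16, 'a': 17}.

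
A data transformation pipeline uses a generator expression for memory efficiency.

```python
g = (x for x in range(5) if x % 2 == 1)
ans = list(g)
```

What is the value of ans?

Step 1: Filter range(5) keeping only odd values:
  x=0: even, excluded
  x=1: odd, included
  x=2: even, excluded
  x=3: odd, included
  x=4: even, excluded
Therefore ans = [1, 3].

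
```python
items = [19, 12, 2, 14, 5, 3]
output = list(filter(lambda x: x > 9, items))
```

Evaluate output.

Step 1: Filter elements > 9:
  19: kept
  12: kept
  2: removed
  14: kept
  5: removed
  3: removed
Therefore output = [19, 12, 14].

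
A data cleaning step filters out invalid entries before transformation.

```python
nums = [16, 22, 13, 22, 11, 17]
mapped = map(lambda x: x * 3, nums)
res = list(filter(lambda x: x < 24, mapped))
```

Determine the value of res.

Step 1: Map x * 3:
  16 -> 48
  22 -> 66
  13 -> 39
  22 -> 66
  11 -> 33
  17 -> 51
Step 2: Filter for < 24:
  48: removed
  66: removed
  39: removed
  66: removed
  33: removed
  51: removed
Therefore res = [].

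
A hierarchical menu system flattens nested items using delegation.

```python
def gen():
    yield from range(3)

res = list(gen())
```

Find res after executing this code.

Step 1: yield from delegates to the iterable, yielding each element.
Step 2: Collected values: [0, 1, 2].
Therefore res = [0, 1, 2].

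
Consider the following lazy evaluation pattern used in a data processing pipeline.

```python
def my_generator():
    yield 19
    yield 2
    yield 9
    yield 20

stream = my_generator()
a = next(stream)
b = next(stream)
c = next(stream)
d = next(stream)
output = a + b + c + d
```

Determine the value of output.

Step 1: Create generator and consume all values:
  a = next(stream) = 19
  b = next(stream) = 2
  c = next(stream) = 9
  d = next(stream) = 20
Step 2: output = 19 + 2 + 9 + 20 = 50.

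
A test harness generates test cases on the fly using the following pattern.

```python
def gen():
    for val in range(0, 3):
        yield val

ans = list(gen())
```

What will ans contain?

Step 1: The generator yields each value from range(0, 3).
Step 2: list() consumes all yields: [0, 1, 2].
Therefore ans = [0, 1, 2].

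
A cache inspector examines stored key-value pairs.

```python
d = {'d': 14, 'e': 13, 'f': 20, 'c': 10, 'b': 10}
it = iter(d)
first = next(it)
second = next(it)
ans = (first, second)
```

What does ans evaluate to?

Step 1: iter(d) iterates over keys: ['d', 'e', 'f', 'c', 'b'].
Step 2: first = next(it) = 'd', second = next(it) = 'e'.
Therefore ans = ('d', 'e').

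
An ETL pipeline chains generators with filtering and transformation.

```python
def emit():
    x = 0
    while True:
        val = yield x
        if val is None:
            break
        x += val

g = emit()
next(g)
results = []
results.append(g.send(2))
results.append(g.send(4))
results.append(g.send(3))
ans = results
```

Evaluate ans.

Step 1: next(g) -> yield 0.
Step 2: send(2) -> x = 2, yield 2.
Step 3: send(4) -> x = 6, yield 6.
Step 4: send(3) -> x = 9, yield 9.
Therefore ans = [2, 6, 9].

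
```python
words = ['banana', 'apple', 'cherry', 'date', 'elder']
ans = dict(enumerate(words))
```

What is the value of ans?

Step 1: enumerate pairs indices with words:
  0 -> 'banana'
  1 -> 'apple'
  2 -> 'cherry'
  3 -> 'date'
  4 -> 'elder'
Therefore ans = {0: 'banana', 1: 'apple', 2: 'cherry', 3: 'date', 4: 'elder'}.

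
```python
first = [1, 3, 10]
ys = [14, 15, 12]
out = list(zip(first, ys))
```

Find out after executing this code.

Step 1: zip pairs elements at same index:
  Index 0: (1, 14)
  Index 1: (3, 15)
  Index 2: (10, 12)
Therefore out = [(1, 14), (3, 15), (10, 12)].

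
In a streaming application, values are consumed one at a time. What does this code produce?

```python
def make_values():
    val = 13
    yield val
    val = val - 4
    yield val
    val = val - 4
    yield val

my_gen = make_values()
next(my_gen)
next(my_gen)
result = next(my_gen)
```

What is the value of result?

Step 1: Trace through generator execution:
  Yield 1: val starts at 13, yield 13
  Yield 2: val = 13 - 4 = 9, yield 9
  Yield 3: val = 9 - 4 = 5, yield 5
Step 2: First next() gets 13, second next() gets the second value, third next() yields 5.
Therefore result = 5.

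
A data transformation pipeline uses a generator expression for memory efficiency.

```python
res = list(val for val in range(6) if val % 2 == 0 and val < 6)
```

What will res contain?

Step 1: Filter range(6) where val % 2 == 0 and val < 6:
  val=0: both conditions met, included
  val=1: excluded (1 % 2 != 0)
  val=2: both conditions met, included
  val=3: excluded (3 % 2 != 0)
  val=4: both conditions met, included
  val=5: excluded (5 % 2 != 0)
Therefore res = [0, 2, 4].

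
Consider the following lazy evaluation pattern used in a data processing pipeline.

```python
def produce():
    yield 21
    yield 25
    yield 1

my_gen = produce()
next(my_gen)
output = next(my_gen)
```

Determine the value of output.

Step 1: produce() creates a generator.
Step 2: next(my_gen) yields 21 (consumed and discarded).
Step 3: next(my_gen) yields 25, assigned to output.
Therefore output = 25.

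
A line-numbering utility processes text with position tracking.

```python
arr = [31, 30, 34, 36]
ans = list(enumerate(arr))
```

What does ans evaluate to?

Step 1: enumerate pairs each element with its index:
  (0, 31)
  (1, 30)
  (2, 34)
  (3, 36)
Therefore ans = [(0, 31), (1, 30), (2, 34), (3, 36)].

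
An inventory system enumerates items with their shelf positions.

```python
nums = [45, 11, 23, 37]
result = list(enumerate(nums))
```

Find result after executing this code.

Step 1: enumerate pairs each element with its index:
  (0, 45)
  (1, 11)
  (2, 23)
  (3, 37)
Therefore result = [(0, 45), (1, 11), (2, 23), (3, 37)].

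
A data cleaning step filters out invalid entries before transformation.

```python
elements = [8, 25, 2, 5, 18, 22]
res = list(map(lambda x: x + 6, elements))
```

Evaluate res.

Step 1: Apply lambda x: x + 6 to each element:
  8 -> 14
  25 -> 31
  2 -> 8
  5 -> 11
  18 -> 24
  22 -> 28
Therefore res = [14, 31, 8, 11, 24, 28].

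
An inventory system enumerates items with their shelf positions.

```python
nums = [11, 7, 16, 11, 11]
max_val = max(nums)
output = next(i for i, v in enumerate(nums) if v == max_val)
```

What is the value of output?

Step 1: max([11, 7, 16, 11, 11]) = 16.
Step 2: Find first index where value == 16:
  Index 0: 11 != 16
  Index 1: 7 != 16
  Index 2: 16 == 16, found!
Therefore output = 2.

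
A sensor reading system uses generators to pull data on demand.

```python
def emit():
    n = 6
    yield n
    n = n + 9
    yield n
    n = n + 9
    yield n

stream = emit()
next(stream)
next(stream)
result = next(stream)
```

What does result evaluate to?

Step 1: Trace through generator execution:
  Yield 1: n starts at 6, yield 6
  Yield 2: n = 6 + 9 = 15, yield 15
  Yield 3: n = 15 + 9 = 24, yield 24
Step 2: First next() gets 6, second next() gets the second value, third next() yields 24.
Therefore result = 24.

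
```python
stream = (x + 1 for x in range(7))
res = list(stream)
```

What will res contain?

Step 1: For each x in range(7), compute x+1:
  x=0: 0+1 = 1
  x=1: 1+1 = 2
  x=2: 2+1 = 3
  x=3: 3+1 = 4
  x=4: 4+1 = 5
  x=5: 5+1 = 6
  x=6: 6+1 = 7
Therefore res = [1, 2, 3, 4, 5, 6, 7].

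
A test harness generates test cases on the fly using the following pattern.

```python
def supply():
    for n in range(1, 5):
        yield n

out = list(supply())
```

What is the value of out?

Step 1: The generator yields each value from range(1, 5).
Step 2: list() consumes all yields: [1, 2, 3, 4].
Therefore out = [1, 2, 3, 4].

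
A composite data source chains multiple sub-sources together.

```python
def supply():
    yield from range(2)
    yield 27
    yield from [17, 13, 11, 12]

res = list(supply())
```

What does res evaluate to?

Step 1: Trace yields in order:
  yield 0
  yield 1
  yield 27
  yield 17
  yield 13
  yield 11
  yield 12
Therefore res = [0, 1, 27, 17, 13, 11, 12].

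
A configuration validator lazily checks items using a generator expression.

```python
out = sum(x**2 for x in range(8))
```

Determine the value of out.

Step 1: Compute x**2 for each x in range(8):
  x=0: 0**2 = 0
  x=1: 1**2 = 1
  x=2: 2**2 = 4
  x=3: 3**2 = 9
  x=4: 4**2 = 16
  x=5: 5**2 = 25
  x=6: 6**2 = 36
  x=7: 7**2 = 49
Step 2: sum = 0 + 1 + 4 + 9 + 16 + 25 + 36 + 49 = 140.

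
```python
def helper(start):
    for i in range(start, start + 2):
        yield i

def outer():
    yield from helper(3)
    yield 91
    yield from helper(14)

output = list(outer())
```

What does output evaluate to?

Step 1: outer() delegates to helper(3):
  yield 3
  yield 4
Step 2: yield 91
Step 3: Delegates to helper(14):
  yield 14
  yield 15
Therefore output = [3, 4, 91, 14, 15].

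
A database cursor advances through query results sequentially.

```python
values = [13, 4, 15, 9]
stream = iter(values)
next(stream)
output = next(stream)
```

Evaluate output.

Step 1: Create iterator over [13, 4, 15, 9].
Step 2: next() consumes 13.
Step 3: next() returns 4.
Therefore output = 4.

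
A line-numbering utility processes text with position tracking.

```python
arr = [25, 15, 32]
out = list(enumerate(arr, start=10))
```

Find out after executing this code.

Step 1: enumerate with start=10:
  (10, 25)
  (11, 15)
  (12, 32)
Therefore out = [(10, 25), (11, 15), (12, 32)].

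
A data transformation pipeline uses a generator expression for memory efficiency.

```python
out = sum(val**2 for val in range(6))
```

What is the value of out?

Step 1: Compute val**2 for each val in range(6):
  val=0: 0**2 = 0
  val=1: 1**2 = 1
  val=2: 2**2 = 4
  val=3: 3**2 = 9
  val=4: 4**2 = 16
  val=5: 5**2 = 25
Step 2: sum = 0 + 1 + 4 + 9 + 16 + 25 = 55.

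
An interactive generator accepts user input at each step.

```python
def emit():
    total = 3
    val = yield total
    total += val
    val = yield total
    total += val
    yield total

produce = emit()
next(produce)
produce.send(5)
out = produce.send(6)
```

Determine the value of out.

Step 1: next() -> yield total=3.
Step 2: send(5) -> val=5, total = 3+5 = 8, yield 8.
Step 3: send(6) -> val=6, total = 8+6 = 14, yield 14.
Therefore out = 14.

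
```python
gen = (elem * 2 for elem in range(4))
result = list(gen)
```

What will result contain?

Step 1: For each elem in range(4), compute elem*2:
  elem=0: 0*2 = 0
  elem=1: 1*2 = 2
  elem=2: 2*2 = 4
  elem=3: 3*2 = 6
Therefore result = [0, 2, 4, 6].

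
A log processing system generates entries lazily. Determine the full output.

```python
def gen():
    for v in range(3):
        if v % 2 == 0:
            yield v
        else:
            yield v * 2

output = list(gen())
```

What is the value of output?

Step 1: For each v in range(3), yield v if even, else v*2:
  v=0 (even): yield 0
  v=1 (odd): yield 1*2 = 2
  v=2 (even): yield 2
Therefore output = [0, 2, 2].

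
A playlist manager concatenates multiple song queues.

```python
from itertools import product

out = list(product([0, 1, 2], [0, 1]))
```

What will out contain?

Step 1: product([0, 1, 2], [0, 1]) gives all pairs:
  (0, 0)
  (0, 1)
  (1, 0)
  (1, 1)
  (2, 0)
  (2, 1)
Therefore out = [(0, 0), (0, 1), (1, 0), (1, 1), (2, 0), (2, 1)].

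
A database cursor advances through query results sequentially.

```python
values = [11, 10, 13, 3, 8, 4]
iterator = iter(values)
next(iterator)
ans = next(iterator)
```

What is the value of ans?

Step 1: Create iterator over [11, 10, 13, 3, 8, 4].
Step 2: next() consumes 11.
Step 3: next() returns 10.
Therefore ans = 10.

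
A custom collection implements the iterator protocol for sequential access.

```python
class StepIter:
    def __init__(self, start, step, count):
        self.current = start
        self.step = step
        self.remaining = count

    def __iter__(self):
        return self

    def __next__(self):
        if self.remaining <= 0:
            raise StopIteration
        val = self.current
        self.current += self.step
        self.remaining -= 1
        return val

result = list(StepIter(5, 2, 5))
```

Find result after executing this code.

Step 1: StepIter starts at 5, increments by 2, for 5 steps:
  Yield 5, then current += 2
  Yield 7, then current += 2
  Yield 9, then current += 2
  Yield 11, then current += 2
  Yield 13, then current += 2
Therefore result = [5, 7, 9, 11, 13].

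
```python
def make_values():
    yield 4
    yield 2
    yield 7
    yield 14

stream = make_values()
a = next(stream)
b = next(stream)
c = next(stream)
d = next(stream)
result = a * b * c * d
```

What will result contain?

Step 1: Create generator and consume all values:
  a = next(stream) = 4
  b = next(stream) = 2
  c = next(stream) = 7
  d = next(stream) = 14
Step 2: result = 4 * 2 * 7 * 14 = 784.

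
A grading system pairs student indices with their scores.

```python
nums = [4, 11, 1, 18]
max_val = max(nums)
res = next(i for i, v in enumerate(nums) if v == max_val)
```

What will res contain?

Step 1: max([4, 11, 1, 18]) = 18.
Step 2: Find first index where value == 18:
  Index 0: 4 != 18
  Index 1: 11 != 18
  Index 2: 1 != 18
  Index 3: 18 == 18, found!
Therefore res = 3.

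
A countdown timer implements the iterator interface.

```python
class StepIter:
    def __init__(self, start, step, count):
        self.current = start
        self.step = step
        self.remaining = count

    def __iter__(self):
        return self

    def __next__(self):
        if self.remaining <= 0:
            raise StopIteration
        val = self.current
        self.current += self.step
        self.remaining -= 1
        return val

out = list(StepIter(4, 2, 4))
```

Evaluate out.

Step 1: StepIter starts at 4, increments by 2, for 4 steps:
  Yield 4, then current += 2
  Yield 6, then current += 2
  Yield 8, then current += 2
  Yield 10, then current += 2
Therefore out = [4, 6, 8, 10].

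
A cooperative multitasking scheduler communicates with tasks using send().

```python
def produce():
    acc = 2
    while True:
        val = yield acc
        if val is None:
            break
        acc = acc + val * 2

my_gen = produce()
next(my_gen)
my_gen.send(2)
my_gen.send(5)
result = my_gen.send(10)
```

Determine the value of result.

Step 1: next() -> yield acc=2.
Step 2: send(2) -> val=2, acc = 2 + 2*2 = 6, yield 6.
Step 3: send(5) -> val=5, acc = 6 + 5*2 = 16, yield 16.
Step 4: send(10) -> val=10, acc = 16 + 10*2 = 36, yield 36.
Therefore result = 36.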